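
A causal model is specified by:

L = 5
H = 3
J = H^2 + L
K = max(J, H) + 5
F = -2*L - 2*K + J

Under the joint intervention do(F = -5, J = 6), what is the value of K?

Under do(F = -5, J = 6), each intervened variable's structural equation is replaced by its fixed value.
K = max(J, H) + 5  [with J=6, H=3]  = 11

11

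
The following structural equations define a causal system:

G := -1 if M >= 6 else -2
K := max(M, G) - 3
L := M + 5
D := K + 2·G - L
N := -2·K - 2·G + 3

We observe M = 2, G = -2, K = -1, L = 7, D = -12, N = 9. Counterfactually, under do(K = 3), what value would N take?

The intervention breaks the incoming arrows to K: K := max(M, G) - 3 no longer applies, and K = 3.
G = -1 if M >= 6 else -2  [with M=2]  = -2
N = -2·K - 2·G + 3  [with K=3, G=-2]  = 1

1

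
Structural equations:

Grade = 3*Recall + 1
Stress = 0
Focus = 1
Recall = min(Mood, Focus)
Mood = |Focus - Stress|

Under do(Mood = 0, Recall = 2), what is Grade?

7

Setting Mood = 0, Recall = 2 by intervention discards those variables' equations.
Grade = 3*Recall + 1  [with Recall=2]  = 7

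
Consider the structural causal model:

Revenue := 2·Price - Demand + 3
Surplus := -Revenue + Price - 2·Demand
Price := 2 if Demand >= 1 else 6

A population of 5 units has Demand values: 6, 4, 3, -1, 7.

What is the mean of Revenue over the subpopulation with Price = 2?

2

Observing Price=2 restricts to units where Price's equation naturally yields 2: Demand ∈ {6, 4, 3, 7}. In that subpopulation Revenue = 1, 3, 4, 0, mean 2.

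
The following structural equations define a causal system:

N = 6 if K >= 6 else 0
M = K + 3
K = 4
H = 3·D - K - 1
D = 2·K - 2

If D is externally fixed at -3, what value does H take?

Under do(D=-3), the mechanism D = 2·K - 2 is discarded; D is fixed at -3.
H = 3·D - K - 1  [with D=-3, K=4]  = -14

-14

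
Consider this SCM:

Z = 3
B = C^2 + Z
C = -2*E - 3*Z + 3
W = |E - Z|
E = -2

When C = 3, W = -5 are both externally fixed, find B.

12

The joint intervention fixes C = 3, W = -5, removing each variable's own equation.
B = C^2 + Z  [with C=3, Z=3]  = 12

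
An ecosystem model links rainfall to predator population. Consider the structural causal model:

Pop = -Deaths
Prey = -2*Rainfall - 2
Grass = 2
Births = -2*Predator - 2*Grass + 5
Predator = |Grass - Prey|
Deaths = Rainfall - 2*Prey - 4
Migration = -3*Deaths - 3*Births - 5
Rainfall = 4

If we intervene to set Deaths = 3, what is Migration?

Intervening sets Deaths = 3 and removes its equation (Deaths = Rainfall - 2*Prey - 4).
Prey = -2*Rainfall - 2  [with Rainfall=4]  = -10
Predator = |Grass - Prey|  [with Grass=2, Prey=-10]  = 12
Births = -2*Predator - 2*Grass + 5  [with Predator=12, Grass=2]  = -23
Migration = -3*Deaths - 3*Births - 5  [with Deaths=3, Births=-23]  = 55

55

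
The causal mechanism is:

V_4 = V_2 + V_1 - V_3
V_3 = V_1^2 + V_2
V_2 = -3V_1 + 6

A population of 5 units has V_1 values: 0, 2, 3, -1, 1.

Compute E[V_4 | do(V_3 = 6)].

-2

Under do(V_3=6), V_3's equation is replaced by V_3=6 for every unit. Per-unit V_4: 0, -4, -6, 2, -2. Mean = -2.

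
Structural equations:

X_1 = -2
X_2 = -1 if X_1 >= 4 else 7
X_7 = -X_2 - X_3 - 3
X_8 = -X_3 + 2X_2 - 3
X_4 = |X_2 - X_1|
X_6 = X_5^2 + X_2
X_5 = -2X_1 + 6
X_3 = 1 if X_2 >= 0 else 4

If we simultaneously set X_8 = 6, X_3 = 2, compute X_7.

Under do(X_8 = 6, X_3 = 2), each intervened variable's structural equation is replaced by its fixed value.
X_2 = -1 if X_1 >= 4 else 7  [with X_1=-2]  = 7
X_7 = -X_2 - X_3 - 3  [with X_2=7, X_3=2]  = -12

-12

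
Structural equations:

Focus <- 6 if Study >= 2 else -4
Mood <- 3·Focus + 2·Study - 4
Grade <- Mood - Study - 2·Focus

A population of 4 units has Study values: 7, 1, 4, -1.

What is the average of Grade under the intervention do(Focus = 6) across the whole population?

Under do(Focus=6), Focus's equation is replaced by Focus=6 for every unit. Per-unit Grade: 9, 3, 6, 1. Mean = 4.75.

4.75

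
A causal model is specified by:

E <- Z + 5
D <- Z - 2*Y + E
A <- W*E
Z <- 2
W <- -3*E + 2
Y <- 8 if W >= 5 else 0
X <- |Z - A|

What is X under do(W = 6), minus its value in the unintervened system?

-95

The intervention breaks the incoming arrows to W: W <- -3*E + 2 no longer applies, and W = 6.
E = Z + 5  [with Z=2]  = 7
A = W*E  [with W=6, E=7]  = 42
X = |Z - A|  [with Z=2, A=42]  = 40
Without intervention: E = Z + 5  [with Z=2]  = 7; W = -3*E + 2  [with E=7]  = -19; A = W*E  [with W=-19, E=7]  = -133; X = |Z - A|  [with Z=2, A=-133]  = 135.
Change = 40 − 135 = -95.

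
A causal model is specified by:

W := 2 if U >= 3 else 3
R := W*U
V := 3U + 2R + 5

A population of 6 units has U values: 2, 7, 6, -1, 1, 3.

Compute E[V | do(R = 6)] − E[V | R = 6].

1.5

Under do(R=6), R's equation is replaced by R=6 for every unit. Per-unit V: 23, 38, 35, 14, 20, 26. Mean = 26.
Conditioning on R=6 selects the 2 unit(s) with U ∈ {2, 3}. Their V values: 23, 26. Mean = 24.5.
Difference = 26 − 24.5 = 1.5.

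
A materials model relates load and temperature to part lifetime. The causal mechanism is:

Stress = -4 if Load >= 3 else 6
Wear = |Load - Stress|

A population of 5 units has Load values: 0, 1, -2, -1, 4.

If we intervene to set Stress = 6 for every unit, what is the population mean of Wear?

5.6

do(Stress=6) breaks Stress's dependence on Load. With Stress=6 fixed, Wear across the units is 6, 5, 8, 7, 2, mean 5.6.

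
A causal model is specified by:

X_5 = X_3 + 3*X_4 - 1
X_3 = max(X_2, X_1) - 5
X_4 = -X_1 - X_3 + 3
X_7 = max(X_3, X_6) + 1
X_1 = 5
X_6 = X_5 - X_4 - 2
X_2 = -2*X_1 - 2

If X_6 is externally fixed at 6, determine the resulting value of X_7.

Intervening sets X_6 = 6 and removes its equation (X_6 = X_5 - X_4 - 2).
X_2 = -2*X_1 - 2  [with X_1=5]  = -12
X_3 = max(X_2, X_1) - 5  [with X_2=-12, X_1=5]  = 0
X_7 = max(X_3, X_6) + 1  [with X_3=0, X_6=6]  = 7

7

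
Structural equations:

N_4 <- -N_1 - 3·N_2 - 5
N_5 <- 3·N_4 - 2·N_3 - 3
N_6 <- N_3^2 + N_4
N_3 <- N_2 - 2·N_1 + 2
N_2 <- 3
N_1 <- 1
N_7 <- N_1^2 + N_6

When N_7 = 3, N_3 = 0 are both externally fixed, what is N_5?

-48

Under do(N_7 = 3, N_3 = 0), each intervened variable's structural equation is replaced by its fixed value.
N_4 = -N_1 - 3·N_2 - 5  [with N_1=1, N_2=3]  = -15
N_5 = 3·N_4 - 2·N_3 - 3  [with N_4=-15, N_3=0]  = -48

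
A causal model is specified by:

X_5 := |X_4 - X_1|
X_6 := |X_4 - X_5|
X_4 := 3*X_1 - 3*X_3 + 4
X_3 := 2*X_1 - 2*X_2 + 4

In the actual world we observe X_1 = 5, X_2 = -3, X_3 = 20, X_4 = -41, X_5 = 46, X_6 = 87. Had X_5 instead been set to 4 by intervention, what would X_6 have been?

45

The intervention breaks the incoming arrows to X_5: X_5 := |X_4 - X_1| no longer applies, and X_5 = 4.
X_3 = 2*X_1 - 2*X_2 + 4  [with X_1=5, X_2=-3]  = 20
X_4 = 3*X_1 - 3*X_3 + 4  [with X_1=5, X_3=20]  = -41
X_6 = |X_4 - X_5|  [with X_4=-41, X_5=4]  = 45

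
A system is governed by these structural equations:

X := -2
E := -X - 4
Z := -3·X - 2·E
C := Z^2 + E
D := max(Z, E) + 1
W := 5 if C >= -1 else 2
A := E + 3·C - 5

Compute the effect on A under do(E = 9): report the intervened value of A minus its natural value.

176

Under do(E=9), the mechanism E := -X - 4 is discarded; E is fixed at 9.
Z = -3·X - 2·E  [with X=-2, E=9]  = -12
C = Z^2 + E  [with Z=-12, E=9]  = 153
A = E + 3·C - 5  [with E=9, C=153]  = 463
Without intervention: E = -X - 4  [with X=-2]  = -2; Z = -3·X - 2·E  [with X=-2, E=-2]  = 10; C = Z^2 + E  [with Z=10, E=-2]  = 98; A = E + 3·C - 5  [with E=-2, C=98]  = 287.
Change = 463 − 287 = 176.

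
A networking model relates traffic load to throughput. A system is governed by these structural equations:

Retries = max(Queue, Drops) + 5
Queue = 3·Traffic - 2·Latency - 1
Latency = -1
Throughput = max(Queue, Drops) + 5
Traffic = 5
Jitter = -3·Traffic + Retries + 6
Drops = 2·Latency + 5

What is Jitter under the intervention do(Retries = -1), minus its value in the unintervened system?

-22

The intervention breaks the incoming arrows to Retries: Retries = max(Queue, Drops) + 5 no longer applies, and Retries = -1.
Jitter = -3·Traffic + Retries + 6  [with Traffic=5, Retries=-1]  = -10
Without intervention: Queue = 3·Traffic - 2·Latency - 1  [with Traffic=5, Latency=-1]  = 16; Drops = 2·Latency + 5  [with Latency=-1]  = 3; Retries = max(Queue, Drops) + 5  [with Queue=16, Drops=3]  = 21; Jitter = -3·Traffic + Retries + 6  [with Traffic=5, Retries=21]  = 12.
Change = -10 − 12 = -22.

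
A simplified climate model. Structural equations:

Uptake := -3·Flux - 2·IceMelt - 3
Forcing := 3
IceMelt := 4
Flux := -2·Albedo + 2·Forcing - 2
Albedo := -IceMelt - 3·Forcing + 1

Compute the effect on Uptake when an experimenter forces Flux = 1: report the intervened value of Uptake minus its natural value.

81

Intervening sets Flux = 1 and removes its equation (Flux := -2·Albedo + 2·Forcing - 2).
Uptake = -3·Flux - 2·IceMelt - 3  [with Flux=1, IceMelt=4]  = -14
Without intervention: Albedo = -IceMelt - 3·Forcing + 1  [with IceMelt=4, Forcing=3]  = -12; Flux = -2·Albedo + 2·Forcing - 2  [with Albedo=-12, Forcing=3]  = 28; Uptake = -3·Flux - 2·IceMelt - 3  [with Flux=28, IceMelt=4]  = -95.
Change = -14 − (-95) = 81.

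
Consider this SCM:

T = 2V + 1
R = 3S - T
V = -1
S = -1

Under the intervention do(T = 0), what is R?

The intervention breaks the incoming arrows to T: T = 2V + 1 no longer applies, and T = 0.
R = 3S - T  [with S=-1, T=0]  = -3

-3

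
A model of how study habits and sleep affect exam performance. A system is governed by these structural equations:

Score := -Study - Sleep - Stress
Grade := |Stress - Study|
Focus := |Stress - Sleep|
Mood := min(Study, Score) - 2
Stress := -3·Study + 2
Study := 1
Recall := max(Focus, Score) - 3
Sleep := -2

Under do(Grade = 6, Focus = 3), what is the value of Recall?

Under do(Grade = 6, Focus = 3), each intervened variable's structural equation is replaced by its fixed value.
Stress = -3·Study + 2  [with Study=1]  = -1
Score = -Study - Sleep - Stress  [with Study=1, Sleep=-2, Stress=-1]  = 2
Recall = max(Focus, Score) - 3  [with Focus=3, Score=2]  = 0

0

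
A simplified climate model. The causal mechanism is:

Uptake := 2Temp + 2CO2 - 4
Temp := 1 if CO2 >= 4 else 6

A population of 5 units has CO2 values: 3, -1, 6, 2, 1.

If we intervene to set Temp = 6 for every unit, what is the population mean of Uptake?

The intervention sets Temp=6 in all 5 units regardless of CO2. Recomputing Uptake per unit gives 14, 6, 20, 12, 10; average 12.4.

12.4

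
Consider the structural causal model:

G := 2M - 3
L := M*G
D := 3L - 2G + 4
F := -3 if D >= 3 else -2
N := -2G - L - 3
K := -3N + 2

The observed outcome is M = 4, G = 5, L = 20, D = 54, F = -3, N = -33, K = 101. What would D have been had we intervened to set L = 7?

The intervention breaks the incoming arrows to L: L := M*G no longer applies, and L = 7.
G = 2M - 3  [with M=4]  = 5
D = 3L - 2G + 4  [with L=7, G=5]  = 15

15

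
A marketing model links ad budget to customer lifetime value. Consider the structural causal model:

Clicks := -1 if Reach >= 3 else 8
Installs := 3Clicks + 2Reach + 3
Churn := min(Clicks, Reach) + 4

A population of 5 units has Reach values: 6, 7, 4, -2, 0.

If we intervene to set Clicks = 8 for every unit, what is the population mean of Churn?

7

Every unit gets Clicks=8 under the intervention. Churn values become 10, 11, 8, 2, 4; E[Churn|do(Clicks=8)] = 7.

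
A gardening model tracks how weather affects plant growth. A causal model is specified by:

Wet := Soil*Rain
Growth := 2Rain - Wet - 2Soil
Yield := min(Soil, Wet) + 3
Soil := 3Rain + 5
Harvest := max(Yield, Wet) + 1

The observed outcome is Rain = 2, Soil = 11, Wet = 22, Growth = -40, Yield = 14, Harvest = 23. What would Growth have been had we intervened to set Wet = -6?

The intervention breaks the incoming arrows to Wet: Wet := Soil*Rain no longer applies, and Wet = -6.
Soil = 3Rain + 5  [with Rain=2]  = 11
Growth = 2Rain - Wet - 2Soil  [with Rain=2, Wet=-6, Soil=11]  = -12

-12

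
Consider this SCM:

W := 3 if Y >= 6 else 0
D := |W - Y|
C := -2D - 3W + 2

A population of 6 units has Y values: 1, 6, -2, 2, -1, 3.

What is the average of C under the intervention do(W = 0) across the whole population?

-3

do(W=0) breaks W's dependence on Y. With W=0 fixed, C across the units is 0, -10, -2, -2, 0, -4, mean -3.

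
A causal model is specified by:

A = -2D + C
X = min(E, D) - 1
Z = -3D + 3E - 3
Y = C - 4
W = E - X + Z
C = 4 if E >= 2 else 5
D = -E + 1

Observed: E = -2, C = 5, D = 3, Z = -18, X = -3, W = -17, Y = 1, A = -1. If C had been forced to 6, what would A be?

0

do(C=6) replaces the equation C = 4 if E >= 2 else 5 with the constant C = 6.
D = -E + 1  [with E=-2]  = 3
A = -2D + C  [with D=3, C=6]  = 0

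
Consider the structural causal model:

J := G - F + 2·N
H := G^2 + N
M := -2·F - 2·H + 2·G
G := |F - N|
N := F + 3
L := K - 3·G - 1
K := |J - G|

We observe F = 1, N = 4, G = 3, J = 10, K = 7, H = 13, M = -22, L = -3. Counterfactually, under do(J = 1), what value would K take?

Intervening sets J = 1 and removes its equation (J := G - F + 2·N).
N = F + 3  [with F=1]  = 4
G = |F - N|  [with F=1, N=4]  = 3
K = |J - G|  [with J=1, G=3]  = 2

2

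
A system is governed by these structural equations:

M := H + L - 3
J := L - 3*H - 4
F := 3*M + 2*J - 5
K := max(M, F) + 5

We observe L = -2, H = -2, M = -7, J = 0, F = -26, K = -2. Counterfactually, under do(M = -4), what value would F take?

do(M=-4) replaces the equation M := H + L - 3 with the constant M = -4.
J = L - 3*H - 4  [with L=-2, H=-2]  = 0
F = 3*M + 2*J - 5  [with M=-4, J=0]  = -17

-17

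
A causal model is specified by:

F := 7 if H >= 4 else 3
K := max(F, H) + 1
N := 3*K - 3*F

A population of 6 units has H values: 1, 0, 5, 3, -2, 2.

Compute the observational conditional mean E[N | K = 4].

E[N|K=4] averages over only the 5 units with K=4 (H = 1, 0, 3, -2, 2): N = 3, 3, 3, 3, 3, mean 3.

3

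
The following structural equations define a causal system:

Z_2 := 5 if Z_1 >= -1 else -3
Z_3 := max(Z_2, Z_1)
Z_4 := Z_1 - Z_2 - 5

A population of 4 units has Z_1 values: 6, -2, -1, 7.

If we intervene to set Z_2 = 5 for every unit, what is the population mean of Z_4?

-7.5

do(Z_2=5) breaks Z_2's dependence on Z_1. With Z_2=5 fixed, Z_4 across the units is -4, -12, -11, -3, mean -7.5.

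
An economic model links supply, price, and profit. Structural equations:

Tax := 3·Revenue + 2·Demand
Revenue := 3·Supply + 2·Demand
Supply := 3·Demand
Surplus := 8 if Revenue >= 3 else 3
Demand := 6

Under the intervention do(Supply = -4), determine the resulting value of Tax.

12

Under do(Supply=-4), the mechanism Supply := 3·Demand is discarded; Supply is fixed at -4.
Revenue = 3·Supply + 2·Demand  [with Supply=-4, Demand=6]  = 0
Tax = 3·Revenue + 2·Demand  [with Revenue=0, Demand=6]  = 12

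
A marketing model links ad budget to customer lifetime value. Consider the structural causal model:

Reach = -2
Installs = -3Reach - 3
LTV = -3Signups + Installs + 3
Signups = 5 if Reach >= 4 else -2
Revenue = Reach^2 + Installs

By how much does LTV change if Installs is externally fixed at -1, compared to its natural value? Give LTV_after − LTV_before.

do(Installs=-1) replaces the equation Installs = -3Reach - 3 with the constant Installs = -1.
Signups = 5 if Reach >= 4 else -2  [with Reach=-2]  = -2
LTV = -3Signups + Installs + 3  [with Signups=-2, Installs=-1]  = 8
Without intervention: Installs = -3Reach - 3  [with Reach=-2]  = 3; Signups = 5 if Reach >= 4 else -2  [with Reach=-2]  = -2; LTV = -3Signups + Installs + 3  [with Signups=-2, Installs=3]  = 12.
Change = 8 − 12 = -4.

-4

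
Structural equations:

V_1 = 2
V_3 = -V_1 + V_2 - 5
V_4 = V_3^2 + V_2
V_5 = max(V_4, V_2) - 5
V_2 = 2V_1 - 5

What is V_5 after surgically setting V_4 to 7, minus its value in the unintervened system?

-56

Intervening sets V_4 = 7 and removes its equation (V_4 = V_3^2 + V_2).
V_2 = 2V_1 - 5  [with V_1=2]  = -1
V_5 = max(V_4, V_2) - 5  [with V_4=7, V_2=-1]  = 2
Without intervention: V_2 = 2V_1 - 5  [with V_1=2]  = -1; V_3 = -V_1 + V_2 - 5  [with V_1=2, V_2=-1]  = -8; V_4 = V_3^2 + V_2  [with V_3=-8, V_2=-1]  = 63; V_5 = max(V_4, V_2) - 5  [with V_4=63, V_2=-1]  = 58.
Change = 2 − 58 = -56.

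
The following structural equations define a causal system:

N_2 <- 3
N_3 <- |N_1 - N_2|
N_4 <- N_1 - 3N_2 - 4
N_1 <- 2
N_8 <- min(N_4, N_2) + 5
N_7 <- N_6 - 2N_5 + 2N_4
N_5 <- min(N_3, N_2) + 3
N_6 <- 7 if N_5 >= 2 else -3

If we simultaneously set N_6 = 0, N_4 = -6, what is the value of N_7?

Under do(N_6 = 0, N_4 = -6), each intervened variable's structural equation is replaced by its fixed value.
N_3 = |N_1 - N_2|  [with N_1=2, N_2=3]  = 1
N_5 = min(N_3, N_2) + 3  [with N_3=1, N_2=3]  = 4
N_7 = N_6 - 2N_5 + 2N_4  [with N_6=0, N_5=4, N_4=-6]  = -20

-20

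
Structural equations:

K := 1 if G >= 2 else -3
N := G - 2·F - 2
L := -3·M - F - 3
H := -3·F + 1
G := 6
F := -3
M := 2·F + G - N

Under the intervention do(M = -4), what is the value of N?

10

The intervention breaks the incoming arrows to M: M := 2·F + G - N no longer applies, and M = -4.
Since N is not a descendant of the intervened variable, it is unaffected.
N = G - 2·F - 2  [with G=6, F=-3]  = 10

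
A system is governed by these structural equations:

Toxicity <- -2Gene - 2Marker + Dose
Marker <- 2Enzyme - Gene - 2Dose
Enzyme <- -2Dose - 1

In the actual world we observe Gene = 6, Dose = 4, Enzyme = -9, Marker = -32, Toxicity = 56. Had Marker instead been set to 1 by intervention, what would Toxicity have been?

Intervening sets Marker = 1 and removes its equation (Marker <- 2Enzyme - Gene - 2Dose).
Toxicity = -2Gene - 2Marker + Dose  [with Gene=6, Marker=1, Dose=4]  = -10

-10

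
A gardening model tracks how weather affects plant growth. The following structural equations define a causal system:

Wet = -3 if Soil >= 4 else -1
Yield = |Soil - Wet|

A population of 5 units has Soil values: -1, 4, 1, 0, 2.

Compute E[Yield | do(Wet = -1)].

2.2

Every unit gets Wet=-1 under the intervention. Yield values become 0, 5, 2, 1, 3; E[Yield|do(Wet=-1)] = 2.2.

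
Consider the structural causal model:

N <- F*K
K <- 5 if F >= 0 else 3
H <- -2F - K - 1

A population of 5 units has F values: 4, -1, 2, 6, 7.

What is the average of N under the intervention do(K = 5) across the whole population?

Every unit gets K=5 under the intervention. N values become 20, -5, 10, 30, 35; E[N|do(K=5)] = 18.

18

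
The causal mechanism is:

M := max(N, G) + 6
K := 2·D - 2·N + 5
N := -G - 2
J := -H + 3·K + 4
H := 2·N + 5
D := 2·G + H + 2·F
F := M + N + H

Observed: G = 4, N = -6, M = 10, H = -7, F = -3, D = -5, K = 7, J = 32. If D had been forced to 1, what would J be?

Intervening sets D = 1 and removes its equation (D := 2·G + H + 2·F).
N = -G - 2  [with G=4]  = -6
H = 2·N + 5  [with N=-6]  = -7
K = 2·D - 2·N + 5  [with D=1, N=-6]  = 19
J = -H + 3·K + 4  [with H=-7, K=19]  = 68

68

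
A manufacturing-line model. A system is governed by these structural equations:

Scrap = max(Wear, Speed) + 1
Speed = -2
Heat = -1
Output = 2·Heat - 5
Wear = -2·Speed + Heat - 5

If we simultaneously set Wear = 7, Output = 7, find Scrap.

8

The joint intervention fixes Wear = 7, Output = 7, removing each variable's own equation.
Scrap = max(Wear, Speed) + 1  [with Wear=7, Speed=-2]  = 8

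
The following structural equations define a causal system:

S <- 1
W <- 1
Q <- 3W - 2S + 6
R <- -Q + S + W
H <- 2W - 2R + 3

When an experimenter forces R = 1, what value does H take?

3

Intervening sets R = 1 and removes its equation (R <- -Q + S + W).
H = 2W - 2R + 3  [with W=1, R=1]  = 3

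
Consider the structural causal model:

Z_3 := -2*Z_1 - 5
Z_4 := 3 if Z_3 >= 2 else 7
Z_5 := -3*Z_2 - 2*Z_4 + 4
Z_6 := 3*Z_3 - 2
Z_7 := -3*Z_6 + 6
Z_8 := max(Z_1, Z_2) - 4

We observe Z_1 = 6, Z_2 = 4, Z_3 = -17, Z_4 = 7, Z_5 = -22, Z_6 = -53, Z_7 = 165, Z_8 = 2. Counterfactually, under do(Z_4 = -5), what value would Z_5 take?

2

Intervening sets Z_4 = -5 and removes its equation (Z_4 := 3 if Z_3 >= 2 else 7).
Z_5 = -3*Z_2 - 2*Z_4 + 4  [with Z_2=4, Z_4=-5]  = 2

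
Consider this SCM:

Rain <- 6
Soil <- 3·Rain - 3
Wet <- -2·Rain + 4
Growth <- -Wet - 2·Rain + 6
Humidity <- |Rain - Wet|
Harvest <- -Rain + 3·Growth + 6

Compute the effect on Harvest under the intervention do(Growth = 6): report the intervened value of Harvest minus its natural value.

12

Under do(Growth=6), the mechanism Growth <- -Wet - 2·Rain + 6 is discarded; Growth is fixed at 6.
Harvest = -Rain + 3·Growth + 6  [with Rain=6, Growth=6]  = 18
Without intervention: Wet = -2·Rain + 4  [with Rain=6]  = -8; Growth = -Wet - 2·Rain + 6  [with Wet=-8, Rain=6]  = 2; Harvest = -Rain + 3·Growth + 6  [with Rain=6, Growth=2]  = 6.
Change = 18 − 6 = 12.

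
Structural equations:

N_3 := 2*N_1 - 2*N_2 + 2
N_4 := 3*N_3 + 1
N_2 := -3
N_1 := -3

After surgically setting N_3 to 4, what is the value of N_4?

The intervention breaks the incoming arrows to N_3: N_3 := 2*N_1 - 2*N_2 + 2 no longer applies, and N_3 = 4.
N_4 = 3*N_3 + 1  [with N_3=4]  = 13

13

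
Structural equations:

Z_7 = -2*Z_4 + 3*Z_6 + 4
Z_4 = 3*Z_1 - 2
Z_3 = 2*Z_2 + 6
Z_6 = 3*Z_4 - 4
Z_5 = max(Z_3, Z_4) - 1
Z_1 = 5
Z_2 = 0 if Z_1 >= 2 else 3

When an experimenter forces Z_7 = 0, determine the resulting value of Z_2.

0

Under do(Z_7=0), the mechanism Z_7 = -2*Z_4 + 3*Z_6 + 4 is discarded; Z_7 is fixed at 0.
Z_2 is not downstream of the intervention, so its value is determined by the original equations.
Z_2 = 0 if Z_1 >= 2 else 3  [with Z_1=5]  = 0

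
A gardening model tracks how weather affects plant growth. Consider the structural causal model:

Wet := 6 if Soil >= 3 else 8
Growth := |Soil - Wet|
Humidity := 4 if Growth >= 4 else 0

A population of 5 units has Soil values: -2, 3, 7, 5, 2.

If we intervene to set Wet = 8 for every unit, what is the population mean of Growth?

Under do(Wet=8), Wet's equation is replaced by Wet=8 for every unit. Per-unit Growth: 10, 5, 1, 3, 6. Mean = 5.

5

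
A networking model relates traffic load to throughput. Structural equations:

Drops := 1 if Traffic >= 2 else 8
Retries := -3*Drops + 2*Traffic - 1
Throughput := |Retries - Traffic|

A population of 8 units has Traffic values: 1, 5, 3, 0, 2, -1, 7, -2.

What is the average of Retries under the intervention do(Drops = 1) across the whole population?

Under do(Drops=1), Drops's equation is replaced by Drops=1 for every unit. Per-unit Retries: -2, 6, 2, -4, 0, -6, 10, -8. Mean = -0.25.

-0.25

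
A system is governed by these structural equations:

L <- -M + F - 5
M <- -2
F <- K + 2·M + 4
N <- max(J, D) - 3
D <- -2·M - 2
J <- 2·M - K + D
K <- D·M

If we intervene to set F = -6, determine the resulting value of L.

-9

Intervening sets F = -6 and removes its equation (F <- K + 2·M + 4).
L = -M + F - 5  [with M=-2, F=-6]  = -9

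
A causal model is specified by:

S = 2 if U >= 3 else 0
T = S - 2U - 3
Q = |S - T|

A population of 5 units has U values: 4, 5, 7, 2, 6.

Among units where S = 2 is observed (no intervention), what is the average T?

-12

E[T|S=2] averages over only the 4 units with S=2 (U = 4, 5, 7, 6): T = -9, -11, -15, -13, mean -12.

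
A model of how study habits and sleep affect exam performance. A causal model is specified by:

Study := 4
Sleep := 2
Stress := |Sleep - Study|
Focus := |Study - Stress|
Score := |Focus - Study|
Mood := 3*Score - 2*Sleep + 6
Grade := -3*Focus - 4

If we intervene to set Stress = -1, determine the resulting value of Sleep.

Under do(Stress=-1), the mechanism Stress := |Sleep - Study| is discarded; Stress is fixed at -1.
Since Sleep is not a descendant of the intervened variable, it is unaffected.

2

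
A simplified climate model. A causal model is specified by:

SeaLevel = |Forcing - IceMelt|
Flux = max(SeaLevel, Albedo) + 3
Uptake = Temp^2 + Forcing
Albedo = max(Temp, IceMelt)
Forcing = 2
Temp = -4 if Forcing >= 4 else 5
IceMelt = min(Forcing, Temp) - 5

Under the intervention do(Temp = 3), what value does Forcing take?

2

Under do(Temp=3), the mechanism Temp = -4 if Forcing >= 4 else 5 is discarded; Temp is fixed at 3.
Forcing is not downstream of the intervention, so its value is determined by the original equations.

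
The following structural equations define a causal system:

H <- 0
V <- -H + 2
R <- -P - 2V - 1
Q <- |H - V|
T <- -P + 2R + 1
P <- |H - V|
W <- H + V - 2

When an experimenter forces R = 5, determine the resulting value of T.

The intervention breaks the incoming arrows to R: R <- -P - 2V - 1 no longer applies, and R = 5.
V = -H + 2  [with H=0]  = 2
P = |H - V|  [with H=0, V=2]  = 2
T = -P + 2R + 1  [with P=2, R=5]  = 9

9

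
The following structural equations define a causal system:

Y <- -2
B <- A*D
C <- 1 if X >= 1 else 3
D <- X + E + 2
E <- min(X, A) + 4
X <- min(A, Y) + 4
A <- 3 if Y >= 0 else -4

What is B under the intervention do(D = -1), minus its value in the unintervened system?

Under do(D=-1), the mechanism D <- X + E + 2 is discarded; D is fixed at -1.
A = 3 if Y >= 0 else -4  [with Y=-2]  = -4
B = A*D  [with A=-4, D=-1]  = 4
Without intervention: A = 3 if Y >= 0 else -4  [with Y=-2]  = -4; X = min(A, Y) + 4  [with A=-4, Y=-2]  = 0; E = min(X, A) + 4  [with X=0, A=-4]  = 0; D = X + E + 2  [with X=0, E=0]  = 2; B = A*D  [with A=-4, D=2]  = -8.
Change = 4 − (-8) = 12.

12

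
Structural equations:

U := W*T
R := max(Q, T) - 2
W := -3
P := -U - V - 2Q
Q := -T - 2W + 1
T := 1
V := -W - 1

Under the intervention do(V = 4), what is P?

-13

Intervening sets V = 4 and removes its equation (V := -W - 1).
Q = -T - 2W + 1  [with T=1, W=-3]  = 6
U = W*T  [with W=-3, T=1]  = -3
P = -U - V - 2Q  [with U=-3, V=4, Q=6]  = -13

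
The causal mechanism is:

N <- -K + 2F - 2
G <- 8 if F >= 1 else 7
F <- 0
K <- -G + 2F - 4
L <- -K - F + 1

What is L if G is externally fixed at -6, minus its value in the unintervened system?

do(G=-6) replaces the equation G <- 8 if F >= 1 else 7 with the constant G = -6.
K = -G + 2F - 4  [with G=-6, F=0]  = 2
L = -K - F + 1  [with K=2, F=0]  = -1
Without intervention: G = 8 if F >= 1 else 7  [with F=0]  = 7; K = -G + 2F - 4  [with G=7, F=0]  = -11; L = -K - F + 1  [with K=-11, F=0]  = 12.
Change = -1 − 12 = -13.

-13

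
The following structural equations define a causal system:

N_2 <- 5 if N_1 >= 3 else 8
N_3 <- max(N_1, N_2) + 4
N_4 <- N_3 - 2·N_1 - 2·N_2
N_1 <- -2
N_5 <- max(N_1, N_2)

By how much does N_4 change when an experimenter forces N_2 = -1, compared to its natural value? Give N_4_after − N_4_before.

9

Under do(N_2=-1), the mechanism N_2 <- 5 if N_1 >= 3 else 8 is discarded; N_2 is fixed at -1.
N_3 = max(N_1, N_2) + 4  [with N_1=-2, N_2=-1]  = 3
N_4 = N_3 - 2·N_1 - 2·N_2  [with N_3=3, N_1=-2, N_2=-1]  = 9
Without intervention: N_2 = 5 if N_1 >= 3 else 8  [with N_1=-2]  = 8; N_3 = max(N_1, N_2) + 4  [with N_1=-2, N_2=8]  = 12; N_4 = N_3 - 2·N_1 - 2·N_2  [with N_3=12, N_1=-2, N_2=8]  = 0.
Change = 9 − 0 = 9.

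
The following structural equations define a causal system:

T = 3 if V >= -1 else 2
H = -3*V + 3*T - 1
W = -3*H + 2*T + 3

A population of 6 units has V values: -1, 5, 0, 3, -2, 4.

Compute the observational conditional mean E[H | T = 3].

1.4

Observing T=3 restricts to units where T's equation naturally yields 3: V ∈ {-1, 5, 0, 3, 4}. In that subpopulation H = 11, -7, 8, -1, -4, mean 1.4.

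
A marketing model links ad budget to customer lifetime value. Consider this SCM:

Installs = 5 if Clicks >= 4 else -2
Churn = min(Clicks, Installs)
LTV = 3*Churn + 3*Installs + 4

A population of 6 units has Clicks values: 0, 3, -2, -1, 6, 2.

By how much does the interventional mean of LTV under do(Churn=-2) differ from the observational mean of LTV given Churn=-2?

3.5

Under do(Churn=-2), Churn's equation is replaced by Churn=-2 for every unit. Per-unit LTV: -8, -8, -8, -8, 13, -8. Mean = -4.5.
Observing Churn=-2 restricts to units where Churn's equation naturally yields -2: Clicks ∈ {0, 3, -2, -1, 2}. In that subpopulation LTV = -8, -8, -8, -8, -8, mean -8.
Difference = -4.5 − (-8) = 3.5.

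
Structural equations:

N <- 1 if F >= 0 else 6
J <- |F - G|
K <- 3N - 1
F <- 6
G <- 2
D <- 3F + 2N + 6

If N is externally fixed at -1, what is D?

Intervening sets N = -1 and removes its equation (N <- 1 if F >= 0 else 6).
D = 3F + 2N + 6  [with F=6, N=-1]  = 22

22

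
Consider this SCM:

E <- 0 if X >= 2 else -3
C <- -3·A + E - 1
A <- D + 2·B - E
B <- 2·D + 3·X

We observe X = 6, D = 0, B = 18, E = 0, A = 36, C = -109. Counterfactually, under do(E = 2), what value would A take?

34

Intervening sets E = 2 and removes its equation (E <- 0 if X >= 2 else -3).
B = 2·D + 3·X  [with D=0, X=6]  = 18
A = D + 2·B - E  [with D=0, B=18, E=2]  = 34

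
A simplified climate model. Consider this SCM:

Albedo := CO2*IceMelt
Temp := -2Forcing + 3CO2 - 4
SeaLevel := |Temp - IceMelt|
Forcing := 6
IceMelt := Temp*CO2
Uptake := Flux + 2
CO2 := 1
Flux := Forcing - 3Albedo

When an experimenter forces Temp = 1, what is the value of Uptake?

5

The intervention breaks the incoming arrows to Temp: Temp := -2Forcing + 3CO2 - 4 no longer applies, and Temp = 1.
IceMelt = Temp*CO2  [with Temp=1, CO2=1]  = 1
Albedo = CO2*IceMelt  [with CO2=1, IceMelt=1]  = 1
Flux = Forcing - 3Albedo  [with Forcing=6, Albedo=1]  = 3
Uptake = Flux + 2  [with Flux=3]  = 5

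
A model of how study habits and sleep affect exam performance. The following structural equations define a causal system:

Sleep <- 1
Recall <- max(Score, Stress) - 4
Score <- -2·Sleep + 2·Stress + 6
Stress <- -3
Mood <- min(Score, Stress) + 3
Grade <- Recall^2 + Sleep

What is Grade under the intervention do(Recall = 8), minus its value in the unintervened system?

28

The intervention breaks the incoming arrows to Recall: Recall <- max(Score, Stress) - 4 no longer applies, and Recall = 8.
Grade = Recall^2 + Sleep  [with Recall=8, Sleep=1]  = 65
Without intervention: Score = -2·Sleep + 2·Stress + 6  [with Sleep=1, Stress=-3]  = -2; Recall = max(Score, Stress) - 4  [with Score=-2, Stress=-3]  = -6; Grade = Recall^2 + Sleep  [with Recall=-6, Sleep=1]  = 37.
Change = 65 − 37 = 28.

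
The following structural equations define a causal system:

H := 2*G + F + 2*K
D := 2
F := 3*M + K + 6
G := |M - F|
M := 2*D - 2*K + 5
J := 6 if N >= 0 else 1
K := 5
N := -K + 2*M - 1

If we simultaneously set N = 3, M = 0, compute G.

11

The joint intervention fixes N = 3, M = 0, removing each variable's own equation.
F = 3*M + K + 6  [with M=0, K=5]  = 11
G = |M - F|  [with M=0, F=11]  = 11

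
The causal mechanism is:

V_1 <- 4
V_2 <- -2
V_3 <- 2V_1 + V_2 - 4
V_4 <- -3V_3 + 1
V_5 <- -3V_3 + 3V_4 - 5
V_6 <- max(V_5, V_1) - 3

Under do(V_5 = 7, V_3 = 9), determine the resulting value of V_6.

The joint intervention fixes V_5 = 7, V_3 = 9, removing each variable's own equation.
V_6 = max(V_5, V_1) - 3  [with V_5=7, V_1=4]  = 4

4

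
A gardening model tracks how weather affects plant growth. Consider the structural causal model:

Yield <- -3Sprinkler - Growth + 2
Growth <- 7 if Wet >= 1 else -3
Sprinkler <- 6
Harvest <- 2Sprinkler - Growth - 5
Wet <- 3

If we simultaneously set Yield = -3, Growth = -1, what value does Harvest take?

The joint intervention fixes Yield = -3, Growth = -1, removing each variable's own equation.
Harvest = 2Sprinkler - Growth - 5  [with Sprinkler=6, Growth=-1]  = 8

8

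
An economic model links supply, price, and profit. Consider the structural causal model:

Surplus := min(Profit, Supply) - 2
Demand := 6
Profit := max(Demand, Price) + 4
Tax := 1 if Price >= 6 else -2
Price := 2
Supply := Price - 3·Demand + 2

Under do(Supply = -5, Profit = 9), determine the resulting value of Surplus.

Setting Supply = -5, Profit = 9 by intervention discards those variables' equations.
Surplus = min(Profit, Supply) - 2  [with Profit=9, Supply=-5]  = -7

-7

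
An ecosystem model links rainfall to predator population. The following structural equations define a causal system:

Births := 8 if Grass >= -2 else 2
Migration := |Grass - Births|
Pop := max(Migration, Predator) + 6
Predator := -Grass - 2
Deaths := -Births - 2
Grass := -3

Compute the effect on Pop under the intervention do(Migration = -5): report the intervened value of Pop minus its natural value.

The intervention breaks the incoming arrows to Migration: Migration := |Grass - Births| no longer applies, and Migration = -5.
Predator = -Grass - 2  [with Grass=-3]  = 1
Pop = max(Migration, Predator) + 6  [with Migration=-5, Predator=1]  = 7
Without intervention: Predator = -Grass - 2  [with Grass=-3]  = 1; Births = 8 if Grass >= -2 else 2  [with Grass=-3]  = 2; Migration = |Grass - Births|  [with Grass=-3, Births=2]  = 5; Pop = max(Migration, Predator) + 6  [with Migration=5, Predator=1]  = 11.
Change = 7 − 11 = -4.

-4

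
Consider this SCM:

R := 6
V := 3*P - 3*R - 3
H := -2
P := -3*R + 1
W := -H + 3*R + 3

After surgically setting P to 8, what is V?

3

Intervening sets P = 8 and removes its equation (P := -3*R + 1).
V = 3*P - 3*R - 3  [with P=8, R=6]  = 3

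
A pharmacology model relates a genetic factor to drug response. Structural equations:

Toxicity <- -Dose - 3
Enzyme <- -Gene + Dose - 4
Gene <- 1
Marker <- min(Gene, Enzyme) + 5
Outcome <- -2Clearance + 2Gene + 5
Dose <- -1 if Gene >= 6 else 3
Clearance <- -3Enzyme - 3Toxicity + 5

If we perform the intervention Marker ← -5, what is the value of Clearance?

Under do(Marker=-5), the mechanism Marker <- min(Gene, Enzyme) + 5 is discarded; Marker is fixed at -5.
Since Clearance is not a descendant of the intervened variable, it is unaffected.
Dose = -1 if Gene >= 6 else 3  [with Gene=1]  = 3
Enzyme = -Gene + Dose - 4  [with Gene=1, Dose=3]  = -2
Toxicity = -Dose - 3  [with Dose=3]  = -6
Clearance = -3Enzyme - 3Toxicity + 5  [with Enzyme=-2, Toxicity=-6]  = 29

29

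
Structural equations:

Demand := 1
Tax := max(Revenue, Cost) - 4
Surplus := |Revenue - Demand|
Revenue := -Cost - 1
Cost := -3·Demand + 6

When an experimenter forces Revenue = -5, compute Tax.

The intervention breaks the incoming arrows to Revenue: Revenue := -Cost - 1 no longer applies, and Revenue = -5.
Cost = -3·Demand + 6  [with Demand=1]  = 3
Tax = max(Revenue, Cost) - 4  [with Revenue=-5, Cost=3]  = -1

-1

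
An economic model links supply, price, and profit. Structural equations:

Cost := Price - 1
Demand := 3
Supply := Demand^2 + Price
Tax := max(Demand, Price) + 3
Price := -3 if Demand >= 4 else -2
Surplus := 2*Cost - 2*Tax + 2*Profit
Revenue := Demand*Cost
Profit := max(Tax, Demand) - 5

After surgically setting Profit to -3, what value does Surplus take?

-24

do(Profit=-3) replaces the equation Profit := max(Tax, Demand) - 5 with the constant Profit = -3.
Price = -3 if Demand >= 4 else -2  [with Demand=3]  = -2
Cost = Price - 1  [with Price=-2]  = -3
Tax = max(Demand, Price) + 3  [with Demand=3, Price=-2]  = 6
Surplus = 2*Cost - 2*Tax + 2*Profit  [with Cost=-3, Tax=6, Profit=-3]  = -24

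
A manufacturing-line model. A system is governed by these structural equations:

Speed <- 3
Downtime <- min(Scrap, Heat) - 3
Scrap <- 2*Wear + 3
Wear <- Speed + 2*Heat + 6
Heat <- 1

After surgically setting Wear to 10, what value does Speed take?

Under do(Wear=10), the mechanism Wear <- Speed + 2*Heat + 6 is discarded; Wear is fixed at 10.
Speed is not downstream of the intervention, so its value is determined by the original equations.

3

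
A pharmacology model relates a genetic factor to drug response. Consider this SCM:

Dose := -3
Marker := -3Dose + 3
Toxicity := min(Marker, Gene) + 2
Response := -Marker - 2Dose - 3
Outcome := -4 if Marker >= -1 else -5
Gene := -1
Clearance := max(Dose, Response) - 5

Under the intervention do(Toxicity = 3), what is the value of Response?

The intervention breaks the incoming arrows to Toxicity: Toxicity := min(Marker, Gene) + 2 no longer applies, and Toxicity = 3.
Since Response is not a descendant of the intervened variable, it is unaffected.
Marker = -3Dose + 3  [with Dose=-3]  = 12
Response = -Marker - 2Dose - 3  [with Marker=12, Dose=-3]  = -9

-9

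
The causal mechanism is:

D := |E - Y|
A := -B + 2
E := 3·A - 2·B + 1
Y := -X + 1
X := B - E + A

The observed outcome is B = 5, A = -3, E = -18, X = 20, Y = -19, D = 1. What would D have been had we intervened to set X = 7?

Under do(X=7), the mechanism X := B - E + A is discarded; X is fixed at 7.
A = -B + 2  [with B=5]  = -3
E = 3·A - 2·B + 1  [with A=-3, B=5]  = -18
Y = -X + 1  [with X=7]  = -6
D = |E - Y|  [with E=-18, Y=-6]  = 12

12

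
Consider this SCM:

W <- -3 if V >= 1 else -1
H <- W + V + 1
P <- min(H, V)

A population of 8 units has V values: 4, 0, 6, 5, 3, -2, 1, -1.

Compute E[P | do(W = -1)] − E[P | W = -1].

The intervention sets W=-1 in all 8 units regardless of V. Recomputing P per unit gives 4, 0, 6, 5, 3, -2, 1, -1; average 2.
E[P|W=-1] averages over only the 3 units with W=-1 (V = 0, -2, -1): P = 0, -2, -1, mean -1.
Difference = 2 − (-1) = 3.

3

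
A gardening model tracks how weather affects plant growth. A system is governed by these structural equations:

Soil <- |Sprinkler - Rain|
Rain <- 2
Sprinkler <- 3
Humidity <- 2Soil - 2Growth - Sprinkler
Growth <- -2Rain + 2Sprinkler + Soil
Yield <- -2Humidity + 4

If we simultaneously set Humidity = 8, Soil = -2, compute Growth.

0

Under do(Humidity = 8, Soil = -2), each intervened variable's structural equation is replaced by its fixed value.
Growth = -2Rain + 2Sprinkler + Soil  [with Rain=2, Sprinkler=3, Soil=-2]  = 0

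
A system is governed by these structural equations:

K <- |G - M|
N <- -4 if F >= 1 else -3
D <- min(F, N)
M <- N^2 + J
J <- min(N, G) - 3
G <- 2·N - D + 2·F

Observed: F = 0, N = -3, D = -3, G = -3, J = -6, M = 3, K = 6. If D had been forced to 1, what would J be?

do(D=1) replaces the equation D <- min(F, N) with the constant D = 1.
N = -4 if F >= 1 else -3  [with F=0]  = -3
G = 2·N - D + 2·F  [with N=-3, D=1, F=0]  = -7
J = min(N, G) - 3  [with N=-3, G=-7]  = -10

-10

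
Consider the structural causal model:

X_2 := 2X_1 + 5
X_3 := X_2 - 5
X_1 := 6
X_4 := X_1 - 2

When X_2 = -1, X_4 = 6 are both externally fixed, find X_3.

-6

The joint intervention fixes X_2 = -1, X_4 = 6, removing each variable's own equation.
X_3 = X_2 - 5  [with X_2=-1]  = -6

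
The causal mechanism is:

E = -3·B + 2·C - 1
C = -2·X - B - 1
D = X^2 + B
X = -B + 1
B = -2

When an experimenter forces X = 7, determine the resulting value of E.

-21

do(X=7) replaces the equation X = -B + 1 with the constant X = 7.
C = -2·X - B - 1  [with X=7, B=-2]  = -13
E = -3·B + 2·C - 1  [with B=-2, C=-13]  = -21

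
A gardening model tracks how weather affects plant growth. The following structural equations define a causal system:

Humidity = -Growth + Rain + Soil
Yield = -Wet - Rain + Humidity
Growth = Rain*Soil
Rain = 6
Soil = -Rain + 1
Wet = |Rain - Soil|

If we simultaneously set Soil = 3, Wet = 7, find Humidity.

Under do(Soil = 3, Wet = 7), each intervened variable's structural equation is replaced by its fixed value.
Growth = Rain*Soil  [with Rain=6, Soil=3]  = 18
Humidity = -Growth + Rain + Soil  [with Growth=18, Rain=6, Soil=3]  = -9

-9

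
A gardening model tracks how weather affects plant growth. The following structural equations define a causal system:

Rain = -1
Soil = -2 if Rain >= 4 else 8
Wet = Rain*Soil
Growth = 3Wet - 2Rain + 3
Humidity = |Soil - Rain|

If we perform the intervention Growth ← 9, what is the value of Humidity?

Intervening sets Growth = 9 and removes its equation (Growth = 3Wet - 2Rain + 3).
No directed path runs from Growth to Humidity, so Humidity keeps its natural value.
Soil = -2 if Rain >= 4 else 8  [with Rain=-1]  = 8
Humidity = |Soil - Rain|  [with Soil=8, Rain=-1]  = 9

9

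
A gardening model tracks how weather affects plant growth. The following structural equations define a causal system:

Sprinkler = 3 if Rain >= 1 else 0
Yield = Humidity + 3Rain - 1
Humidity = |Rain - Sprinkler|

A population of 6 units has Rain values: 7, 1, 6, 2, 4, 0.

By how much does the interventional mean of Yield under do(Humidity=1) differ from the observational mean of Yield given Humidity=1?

do(Humidity=1) breaks Humidity's dependence on Rain. With Humidity=1 fixed, Yield across the units is 21, 3, 18, 6, 12, 0, mean 10.
Conditioning on Humidity=1 selects the 2 unit(s) with Rain ∈ {2, 4}. Their Yield values: 6, 12. Mean = 9.
Difference = 10 − 9 = 1.

1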